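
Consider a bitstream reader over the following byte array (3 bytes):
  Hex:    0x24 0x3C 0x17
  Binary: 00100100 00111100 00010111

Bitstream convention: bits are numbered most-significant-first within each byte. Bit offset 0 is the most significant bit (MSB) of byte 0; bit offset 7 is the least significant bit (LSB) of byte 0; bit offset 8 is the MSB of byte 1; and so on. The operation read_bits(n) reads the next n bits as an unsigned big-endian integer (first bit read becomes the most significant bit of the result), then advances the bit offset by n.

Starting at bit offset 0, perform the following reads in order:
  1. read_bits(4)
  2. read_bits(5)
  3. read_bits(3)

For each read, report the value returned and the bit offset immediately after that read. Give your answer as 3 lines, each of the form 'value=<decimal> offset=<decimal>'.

Answer: value=2 offset=4
value=8 offset=9
value=3 offset=12

Derivation:
Read 1: bits[0:4] width=4 -> value=2 (bin 0010); offset now 4 = byte 0 bit 4; 20 bits remain
Read 2: bits[4:9] width=5 -> value=8 (bin 01000); offset now 9 = byte 1 bit 1; 15 bits remain
Read 3: bits[9:12] width=3 -> value=3 (bin 011); offset now 12 = byte 1 bit 4; 12 bits remain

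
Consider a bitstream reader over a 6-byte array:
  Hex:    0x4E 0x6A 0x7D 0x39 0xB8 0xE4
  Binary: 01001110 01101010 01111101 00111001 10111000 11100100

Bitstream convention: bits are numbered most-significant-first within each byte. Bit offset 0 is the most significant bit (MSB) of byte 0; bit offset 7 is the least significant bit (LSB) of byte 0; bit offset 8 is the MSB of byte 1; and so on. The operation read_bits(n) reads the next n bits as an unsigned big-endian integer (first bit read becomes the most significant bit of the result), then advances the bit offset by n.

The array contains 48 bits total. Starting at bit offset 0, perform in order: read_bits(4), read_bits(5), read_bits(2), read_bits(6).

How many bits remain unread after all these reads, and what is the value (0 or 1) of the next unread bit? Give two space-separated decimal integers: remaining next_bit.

Read 1: bits[0:4] width=4 -> value=4 (bin 0100); offset now 4 = byte 0 bit 4; 44 bits remain
Read 2: bits[4:9] width=5 -> value=28 (bin 11100); offset now 9 = byte 1 bit 1; 39 bits remain
Read 3: bits[9:11] width=2 -> value=3 (bin 11); offset now 11 = byte 1 bit 3; 37 bits remain
Read 4: bits[11:17] width=6 -> value=20 (bin 010100); offset now 17 = byte 2 bit 1; 31 bits remain

Answer: 31 1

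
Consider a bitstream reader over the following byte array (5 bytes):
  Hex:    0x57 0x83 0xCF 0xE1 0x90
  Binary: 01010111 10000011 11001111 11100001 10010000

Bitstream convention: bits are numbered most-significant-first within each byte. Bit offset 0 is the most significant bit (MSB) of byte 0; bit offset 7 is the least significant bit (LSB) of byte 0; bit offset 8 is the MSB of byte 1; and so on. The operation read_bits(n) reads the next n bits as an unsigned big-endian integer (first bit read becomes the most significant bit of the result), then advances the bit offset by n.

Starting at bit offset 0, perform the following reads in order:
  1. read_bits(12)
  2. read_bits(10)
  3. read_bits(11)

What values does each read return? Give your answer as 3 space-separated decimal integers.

Read 1: bits[0:12] width=12 -> value=1400 (bin 010101111000); offset now 12 = byte 1 bit 4; 28 bits remain
Read 2: bits[12:22] width=10 -> value=243 (bin 0011110011); offset now 22 = byte 2 bit 6; 18 bits remain
Read 3: bits[22:33] width=11 -> value=1987 (bin 11111000011); offset now 33 = byte 4 bit 1; 7 bits remain

Answer: 1400 243 1987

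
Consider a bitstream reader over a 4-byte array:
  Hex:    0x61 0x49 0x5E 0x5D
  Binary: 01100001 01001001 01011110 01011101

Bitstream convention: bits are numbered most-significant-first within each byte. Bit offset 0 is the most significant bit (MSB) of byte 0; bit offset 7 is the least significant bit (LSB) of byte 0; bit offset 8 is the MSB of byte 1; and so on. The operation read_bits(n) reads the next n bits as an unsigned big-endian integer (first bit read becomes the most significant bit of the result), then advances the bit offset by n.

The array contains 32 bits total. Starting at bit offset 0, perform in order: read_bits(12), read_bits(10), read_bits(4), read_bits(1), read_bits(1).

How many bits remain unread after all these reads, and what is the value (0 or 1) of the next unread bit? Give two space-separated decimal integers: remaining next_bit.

Answer: 4 1

Derivation:
Read 1: bits[0:12] width=12 -> value=1556 (bin 011000010100); offset now 12 = byte 1 bit 4; 20 bits remain
Read 2: bits[12:22] width=10 -> value=599 (bin 1001010111); offset now 22 = byte 2 bit 6; 10 bits remain
Read 3: bits[22:26] width=4 -> value=9 (bin 1001); offset now 26 = byte 3 bit 2; 6 bits remain
Read 4: bits[26:27] width=1 -> value=0 (bin 0); offset now 27 = byte 3 bit 3; 5 bits remain
Read 5: bits[27:28] width=1 -> value=1 (bin 1); offset now 28 = byte 3 bit 4; 4 bits remain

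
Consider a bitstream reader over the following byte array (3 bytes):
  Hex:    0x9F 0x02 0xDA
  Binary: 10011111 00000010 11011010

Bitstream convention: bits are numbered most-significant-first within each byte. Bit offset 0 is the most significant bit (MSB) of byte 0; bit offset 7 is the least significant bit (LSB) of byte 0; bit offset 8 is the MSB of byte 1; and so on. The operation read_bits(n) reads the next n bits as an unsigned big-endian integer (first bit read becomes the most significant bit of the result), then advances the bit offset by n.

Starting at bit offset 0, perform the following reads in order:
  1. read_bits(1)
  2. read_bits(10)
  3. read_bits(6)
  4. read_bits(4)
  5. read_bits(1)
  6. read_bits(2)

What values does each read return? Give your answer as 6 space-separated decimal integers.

Read 1: bits[0:1] width=1 -> value=1 (bin 1); offset now 1 = byte 0 bit 1; 23 bits remain
Read 2: bits[1:11] width=10 -> value=248 (bin 0011111000); offset now 11 = byte 1 bit 3; 13 bits remain
Read 3: bits[11:17] width=6 -> value=5 (bin 000101); offset now 17 = byte 2 bit 1; 7 bits remain
Read 4: bits[17:21] width=4 -> value=11 (bin 1011); offset now 21 = byte 2 bit 5; 3 bits remain
Read 5: bits[21:22] width=1 -> value=0 (bin 0); offset now 22 = byte 2 bit 6; 2 bits remain
Read 6: bits[22:24] width=2 -> value=2 (bin 10); offset now 24 = byte 3 bit 0; 0 bits remain

Answer: 1 248 5 11 0 2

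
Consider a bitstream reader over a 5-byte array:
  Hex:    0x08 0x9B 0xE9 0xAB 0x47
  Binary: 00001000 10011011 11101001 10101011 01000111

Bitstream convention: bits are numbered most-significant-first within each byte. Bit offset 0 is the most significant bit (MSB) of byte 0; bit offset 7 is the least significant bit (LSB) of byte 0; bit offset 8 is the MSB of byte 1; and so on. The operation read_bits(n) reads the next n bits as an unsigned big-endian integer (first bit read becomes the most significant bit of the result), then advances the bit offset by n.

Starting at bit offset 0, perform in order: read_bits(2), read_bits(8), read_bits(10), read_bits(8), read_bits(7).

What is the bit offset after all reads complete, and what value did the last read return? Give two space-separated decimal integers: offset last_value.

Read 1: bits[0:2] width=2 -> value=0 (bin 00); offset now 2 = byte 0 bit 2; 38 bits remain
Read 2: bits[2:10] width=8 -> value=34 (bin 00100010); offset now 10 = byte 1 bit 2; 30 bits remain
Read 3: bits[10:20] width=10 -> value=446 (bin 0110111110); offset now 20 = byte 2 bit 4; 20 bits remain
Read 4: bits[20:28] width=8 -> value=154 (bin 10011010); offset now 28 = byte 3 bit 4; 12 bits remain
Read 5: bits[28:35] width=7 -> value=90 (bin 1011010); offset now 35 = byte 4 bit 3; 5 bits remain

Answer: 35 90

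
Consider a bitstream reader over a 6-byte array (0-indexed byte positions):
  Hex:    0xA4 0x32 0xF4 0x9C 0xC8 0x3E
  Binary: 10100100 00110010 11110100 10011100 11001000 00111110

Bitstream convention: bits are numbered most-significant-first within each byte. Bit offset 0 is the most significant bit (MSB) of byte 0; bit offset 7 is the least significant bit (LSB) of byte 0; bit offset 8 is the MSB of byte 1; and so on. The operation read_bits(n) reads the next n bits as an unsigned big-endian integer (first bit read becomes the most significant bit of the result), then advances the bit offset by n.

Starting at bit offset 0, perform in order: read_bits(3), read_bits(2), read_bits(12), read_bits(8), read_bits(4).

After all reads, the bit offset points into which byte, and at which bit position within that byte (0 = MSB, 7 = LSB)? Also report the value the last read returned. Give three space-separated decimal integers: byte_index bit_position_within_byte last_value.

Answer: 3 5 3

Derivation:
Read 1: bits[0:3] width=3 -> value=5 (bin 101); offset now 3 = byte 0 bit 3; 45 bits remain
Read 2: bits[3:5] width=2 -> value=0 (bin 00); offset now 5 = byte 0 bit 5; 43 bits remain
Read 3: bits[5:17] width=12 -> value=2149 (bin 100001100101); offset now 17 = byte 2 bit 1; 31 bits remain
Read 4: bits[17:25] width=8 -> value=233 (bin 11101001); offset now 25 = byte 3 bit 1; 23 bits remain
Read 5: bits[25:29] width=4 -> value=3 (bin 0011); offset now 29 = byte 3 bit 5; 19 bits remain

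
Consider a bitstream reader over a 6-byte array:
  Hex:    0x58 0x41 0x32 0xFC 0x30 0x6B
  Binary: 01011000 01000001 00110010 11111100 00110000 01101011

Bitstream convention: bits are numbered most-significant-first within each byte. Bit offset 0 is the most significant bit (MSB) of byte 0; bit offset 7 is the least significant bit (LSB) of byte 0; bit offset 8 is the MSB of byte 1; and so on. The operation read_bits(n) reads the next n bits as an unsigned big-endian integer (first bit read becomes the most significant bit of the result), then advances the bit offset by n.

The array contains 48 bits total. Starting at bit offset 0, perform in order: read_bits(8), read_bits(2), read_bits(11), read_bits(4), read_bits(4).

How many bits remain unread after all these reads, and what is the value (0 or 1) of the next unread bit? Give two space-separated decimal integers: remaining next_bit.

Read 1: bits[0:8] width=8 -> value=88 (bin 01011000); offset now 8 = byte 1 bit 0; 40 bits remain
Read 2: bits[8:10] width=2 -> value=1 (bin 01); offset now 10 = byte 1 bit 2; 38 bits remain
Read 3: bits[10:21] width=11 -> value=38 (bin 00000100110); offset now 21 = byte 2 bit 5; 27 bits remain
Read 4: bits[21:25] width=4 -> value=5 (bin 0101); offset now 25 = byte 3 bit 1; 23 bits remain
Read 5: bits[25:29] width=4 -> value=15 (bin 1111); offset now 29 = byte 3 bit 5; 19 bits remain

Answer: 19 1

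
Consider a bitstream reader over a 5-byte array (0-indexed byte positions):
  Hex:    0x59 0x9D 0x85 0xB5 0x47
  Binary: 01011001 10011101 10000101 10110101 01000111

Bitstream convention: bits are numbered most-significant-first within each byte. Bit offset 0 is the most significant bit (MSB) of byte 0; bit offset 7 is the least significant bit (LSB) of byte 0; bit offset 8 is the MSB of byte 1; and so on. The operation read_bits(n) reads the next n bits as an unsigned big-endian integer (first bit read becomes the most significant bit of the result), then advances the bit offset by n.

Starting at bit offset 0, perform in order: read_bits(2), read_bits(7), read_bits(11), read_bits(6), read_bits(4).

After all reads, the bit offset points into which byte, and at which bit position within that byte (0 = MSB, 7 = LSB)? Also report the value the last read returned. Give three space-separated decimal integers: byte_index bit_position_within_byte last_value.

Answer: 3 6 13

Derivation:
Read 1: bits[0:2] width=2 -> value=1 (bin 01); offset now 2 = byte 0 bit 2; 38 bits remain
Read 2: bits[2:9] width=7 -> value=51 (bin 0110011); offset now 9 = byte 1 bit 1; 31 bits remain
Read 3: bits[9:20] width=11 -> value=472 (bin 00111011000); offset now 20 = byte 2 bit 4; 20 bits remain
Read 4: bits[20:26] width=6 -> value=22 (bin 010110); offset now 26 = byte 3 bit 2; 14 bits remain
Read 5: bits[26:30] width=4 -> value=13 (bin 1101); offset now 30 = byte 3 bit 6; 10 bits remain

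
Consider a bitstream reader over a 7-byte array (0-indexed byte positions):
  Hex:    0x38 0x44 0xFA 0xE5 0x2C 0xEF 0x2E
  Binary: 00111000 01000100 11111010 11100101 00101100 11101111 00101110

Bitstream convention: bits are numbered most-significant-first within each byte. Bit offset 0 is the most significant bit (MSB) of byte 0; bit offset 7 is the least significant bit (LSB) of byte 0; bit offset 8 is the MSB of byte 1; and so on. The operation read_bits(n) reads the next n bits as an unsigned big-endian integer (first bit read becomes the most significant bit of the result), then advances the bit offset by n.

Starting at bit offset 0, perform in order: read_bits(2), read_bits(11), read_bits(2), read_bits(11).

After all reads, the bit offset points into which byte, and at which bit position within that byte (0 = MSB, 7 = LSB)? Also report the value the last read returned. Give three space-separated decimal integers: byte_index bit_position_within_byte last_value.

Answer: 3 2 1003

Derivation:
Read 1: bits[0:2] width=2 -> value=0 (bin 00); offset now 2 = byte 0 bit 2; 54 bits remain
Read 2: bits[2:13] width=11 -> value=1800 (bin 11100001000); offset now 13 = byte 1 bit 5; 43 bits remain
Read 3: bits[13:15] width=2 -> value=2 (bin 10); offset now 15 = byte 1 bit 7; 41 bits remain
Read 4: bits[15:26] width=11 -> value=1003 (bin 01111101011); offset now 26 = byte 3 bit 2; 30 bits remain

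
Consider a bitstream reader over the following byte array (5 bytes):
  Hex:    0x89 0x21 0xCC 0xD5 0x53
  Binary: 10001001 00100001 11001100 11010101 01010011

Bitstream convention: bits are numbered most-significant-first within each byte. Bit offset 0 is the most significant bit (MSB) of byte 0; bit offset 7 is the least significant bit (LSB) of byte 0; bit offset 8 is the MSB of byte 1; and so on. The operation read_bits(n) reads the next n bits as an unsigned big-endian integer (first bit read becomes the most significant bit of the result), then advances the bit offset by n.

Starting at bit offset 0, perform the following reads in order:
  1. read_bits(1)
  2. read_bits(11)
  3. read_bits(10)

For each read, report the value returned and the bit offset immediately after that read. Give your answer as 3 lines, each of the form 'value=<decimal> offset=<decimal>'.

Read 1: bits[0:1] width=1 -> value=1 (bin 1); offset now 1 = byte 0 bit 1; 39 bits remain
Read 2: bits[1:12] width=11 -> value=146 (bin 00010010010); offset now 12 = byte 1 bit 4; 28 bits remain
Read 3: bits[12:22] width=10 -> value=115 (bin 0001110011); offset now 22 = byte 2 bit 6; 18 bits remain

Answer: value=1 offset=1
value=146 offset=12
value=115 offset=22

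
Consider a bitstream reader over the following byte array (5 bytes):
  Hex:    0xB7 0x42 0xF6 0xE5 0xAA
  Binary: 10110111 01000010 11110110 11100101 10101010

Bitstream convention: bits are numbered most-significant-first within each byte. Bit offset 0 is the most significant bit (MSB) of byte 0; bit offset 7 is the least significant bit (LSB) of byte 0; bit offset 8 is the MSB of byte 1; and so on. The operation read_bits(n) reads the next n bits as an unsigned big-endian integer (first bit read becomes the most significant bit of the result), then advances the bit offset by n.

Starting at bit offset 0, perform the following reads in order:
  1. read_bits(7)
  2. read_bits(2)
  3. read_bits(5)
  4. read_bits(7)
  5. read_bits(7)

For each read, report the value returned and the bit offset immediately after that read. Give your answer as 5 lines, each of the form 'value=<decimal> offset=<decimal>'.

Read 1: bits[0:7] width=7 -> value=91 (bin 1011011); offset now 7 = byte 0 bit 7; 33 bits remain
Read 2: bits[7:9] width=2 -> value=2 (bin 10); offset now 9 = byte 1 bit 1; 31 bits remain
Read 3: bits[9:14] width=5 -> value=16 (bin 10000); offset now 14 = byte 1 bit 6; 26 bits remain
Read 4: bits[14:21] width=7 -> value=94 (bin 1011110); offset now 21 = byte 2 bit 5; 19 bits remain
Read 5: bits[21:28] width=7 -> value=110 (bin 1101110); offset now 28 = byte 3 bit 4; 12 bits remain

Answer: value=91 offset=7
value=2 offset=9
value=16 offset=14
value=94 offset=21
value=110 offset=28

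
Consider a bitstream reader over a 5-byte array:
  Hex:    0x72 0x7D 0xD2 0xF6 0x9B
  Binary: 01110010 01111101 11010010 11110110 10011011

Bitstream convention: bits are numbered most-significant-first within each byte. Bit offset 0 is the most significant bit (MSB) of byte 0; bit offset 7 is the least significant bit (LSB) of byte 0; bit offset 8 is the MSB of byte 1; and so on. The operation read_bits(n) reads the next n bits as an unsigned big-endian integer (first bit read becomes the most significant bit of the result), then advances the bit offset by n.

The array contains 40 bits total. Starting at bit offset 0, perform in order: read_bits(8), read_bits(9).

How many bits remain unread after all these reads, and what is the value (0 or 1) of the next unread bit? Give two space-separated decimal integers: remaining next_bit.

Answer: 23 1

Derivation:
Read 1: bits[0:8] width=8 -> value=114 (bin 01110010); offset now 8 = byte 1 bit 0; 32 bits remain
Read 2: bits[8:17] width=9 -> value=251 (bin 011111011); offset now 17 = byte 2 bit 1; 23 bits remain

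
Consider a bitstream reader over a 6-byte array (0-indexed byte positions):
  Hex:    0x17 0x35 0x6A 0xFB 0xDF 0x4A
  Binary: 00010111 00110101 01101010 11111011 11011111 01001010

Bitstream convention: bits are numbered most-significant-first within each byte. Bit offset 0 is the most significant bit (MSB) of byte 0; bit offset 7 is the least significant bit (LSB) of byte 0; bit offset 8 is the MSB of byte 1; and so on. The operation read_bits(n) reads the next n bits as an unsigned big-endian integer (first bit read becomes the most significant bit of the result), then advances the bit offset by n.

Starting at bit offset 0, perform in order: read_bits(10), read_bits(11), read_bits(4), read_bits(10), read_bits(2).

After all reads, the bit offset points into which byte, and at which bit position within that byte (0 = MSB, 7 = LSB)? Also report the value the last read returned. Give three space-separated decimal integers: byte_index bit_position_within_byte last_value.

Read 1: bits[0:10] width=10 -> value=92 (bin 0001011100); offset now 10 = byte 1 bit 2; 38 bits remain
Read 2: bits[10:21] width=11 -> value=1709 (bin 11010101101); offset now 21 = byte 2 bit 5; 27 bits remain
Read 3: bits[21:25] width=4 -> value=5 (bin 0101); offset now 25 = byte 3 bit 1; 23 bits remain
Read 4: bits[25:35] width=10 -> value=990 (bin 1111011110); offset now 35 = byte 4 bit 3; 13 bits remain
Read 5: bits[35:37] width=2 -> value=3 (bin 11); offset now 37 = byte 4 bit 5; 11 bits remain

Answer: 4 5 3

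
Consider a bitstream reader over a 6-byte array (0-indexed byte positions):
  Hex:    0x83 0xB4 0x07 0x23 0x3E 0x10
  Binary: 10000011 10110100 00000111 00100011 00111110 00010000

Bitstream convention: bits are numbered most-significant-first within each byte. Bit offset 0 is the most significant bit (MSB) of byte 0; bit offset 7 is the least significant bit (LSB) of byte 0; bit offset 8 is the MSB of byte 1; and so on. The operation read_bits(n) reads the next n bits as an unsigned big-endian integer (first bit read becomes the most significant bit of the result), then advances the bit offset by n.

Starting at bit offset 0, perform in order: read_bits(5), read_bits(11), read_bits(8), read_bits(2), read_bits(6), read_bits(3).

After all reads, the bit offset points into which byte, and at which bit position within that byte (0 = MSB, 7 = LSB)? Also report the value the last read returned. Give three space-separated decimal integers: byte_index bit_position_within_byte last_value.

Answer: 4 3 1

Derivation:
Read 1: bits[0:5] width=5 -> value=16 (bin 10000); offset now 5 = byte 0 bit 5; 43 bits remain
Read 2: bits[5:16] width=11 -> value=948 (bin 01110110100); offset now 16 = byte 2 bit 0; 32 bits remain
Read 3: bits[16:24] width=8 -> value=7 (bin 00000111); offset now 24 = byte 3 bit 0; 24 bits remain
Read 4: bits[24:26] width=2 -> value=0 (bin 00); offset now 26 = byte 3 bit 2; 22 bits remain
Read 5: bits[26:32] width=6 -> value=35 (bin 100011); offset now 32 = byte 4 bit 0; 16 bits remain
Read 6: bits[32:35] width=3 -> value=1 (bin 001); offset now 35 = byte 4 bit 3; 13 bits remain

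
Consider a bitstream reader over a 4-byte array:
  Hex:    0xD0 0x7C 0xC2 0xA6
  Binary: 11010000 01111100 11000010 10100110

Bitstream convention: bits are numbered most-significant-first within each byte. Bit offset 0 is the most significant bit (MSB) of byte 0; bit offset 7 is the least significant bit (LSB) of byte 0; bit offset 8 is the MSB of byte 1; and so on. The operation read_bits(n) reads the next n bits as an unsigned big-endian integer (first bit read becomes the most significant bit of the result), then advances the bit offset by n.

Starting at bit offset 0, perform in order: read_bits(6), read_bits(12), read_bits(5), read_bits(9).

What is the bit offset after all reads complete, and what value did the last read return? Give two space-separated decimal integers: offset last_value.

Answer: 32 166

Derivation:
Read 1: bits[0:6] width=6 -> value=52 (bin 110100); offset now 6 = byte 0 bit 6; 26 bits remain
Read 2: bits[6:18] width=12 -> value=499 (bin 000111110011); offset now 18 = byte 2 bit 2; 14 bits remain
Read 3: bits[18:23] width=5 -> value=1 (bin 00001); offset now 23 = byte 2 bit 7; 9 bits remain
Read 4: bits[23:32] width=9 -> value=166 (bin 010100110); offset now 32 = byte 4 bit 0; 0 bits remain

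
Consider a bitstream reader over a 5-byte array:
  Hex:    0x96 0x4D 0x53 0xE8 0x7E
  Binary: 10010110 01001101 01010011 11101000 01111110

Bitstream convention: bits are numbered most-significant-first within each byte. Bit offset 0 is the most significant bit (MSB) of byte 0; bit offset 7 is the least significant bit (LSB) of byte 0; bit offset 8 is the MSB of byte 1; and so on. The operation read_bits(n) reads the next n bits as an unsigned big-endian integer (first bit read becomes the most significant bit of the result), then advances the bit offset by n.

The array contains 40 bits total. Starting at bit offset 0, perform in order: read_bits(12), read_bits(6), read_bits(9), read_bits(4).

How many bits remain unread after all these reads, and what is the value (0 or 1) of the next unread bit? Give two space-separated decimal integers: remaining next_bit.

Read 1: bits[0:12] width=12 -> value=2404 (bin 100101100100); offset now 12 = byte 1 bit 4; 28 bits remain
Read 2: bits[12:18] width=6 -> value=53 (bin 110101); offset now 18 = byte 2 bit 2; 22 bits remain
Read 3: bits[18:27] width=9 -> value=159 (bin 010011111); offset now 27 = byte 3 bit 3; 13 bits remain
Read 4: bits[27:31] width=4 -> value=4 (bin 0100); offset now 31 = byte 3 bit 7; 9 bits remain

Answer: 9 0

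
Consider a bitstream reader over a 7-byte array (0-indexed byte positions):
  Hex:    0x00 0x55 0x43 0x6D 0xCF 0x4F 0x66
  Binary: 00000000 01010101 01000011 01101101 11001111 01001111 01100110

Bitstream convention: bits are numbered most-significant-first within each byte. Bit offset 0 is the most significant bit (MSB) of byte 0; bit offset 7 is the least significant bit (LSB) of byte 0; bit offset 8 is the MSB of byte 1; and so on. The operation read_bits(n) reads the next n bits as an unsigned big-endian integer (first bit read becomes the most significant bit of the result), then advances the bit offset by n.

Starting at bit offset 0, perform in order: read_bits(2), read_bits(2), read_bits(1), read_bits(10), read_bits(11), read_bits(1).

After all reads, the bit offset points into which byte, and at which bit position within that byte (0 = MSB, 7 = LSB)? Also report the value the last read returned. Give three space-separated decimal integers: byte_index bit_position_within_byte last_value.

Read 1: bits[0:2] width=2 -> value=0 (bin 00); offset now 2 = byte 0 bit 2; 54 bits remain
Read 2: bits[2:4] width=2 -> value=0 (bin 00); offset now 4 = byte 0 bit 4; 52 bits remain
Read 3: bits[4:5] width=1 -> value=0 (bin 0); offset now 5 = byte 0 bit 5; 51 bits remain
Read 4: bits[5:15] width=10 -> value=42 (bin 0000101010); offset now 15 = byte 1 bit 7; 41 bits remain
Read 5: bits[15:26] width=11 -> value=1293 (bin 10100001101); offset now 26 = byte 3 bit 2; 30 bits remain
Read 6: bits[26:27] width=1 -> value=1 (bin 1); offset now 27 = byte 3 bit 3; 29 bits remain

Answer: 3 3 1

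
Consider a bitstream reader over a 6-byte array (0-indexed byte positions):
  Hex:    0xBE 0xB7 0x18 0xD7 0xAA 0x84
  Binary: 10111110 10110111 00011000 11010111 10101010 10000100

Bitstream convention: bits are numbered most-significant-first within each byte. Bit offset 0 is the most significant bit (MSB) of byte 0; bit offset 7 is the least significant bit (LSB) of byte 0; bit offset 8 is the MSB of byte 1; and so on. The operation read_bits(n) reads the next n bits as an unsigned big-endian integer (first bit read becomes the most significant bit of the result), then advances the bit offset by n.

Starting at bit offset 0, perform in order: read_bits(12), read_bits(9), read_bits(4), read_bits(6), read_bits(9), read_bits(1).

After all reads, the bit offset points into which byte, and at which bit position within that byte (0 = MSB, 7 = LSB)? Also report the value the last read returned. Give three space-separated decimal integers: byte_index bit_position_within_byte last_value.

Answer: 5 1 1

Derivation:
Read 1: bits[0:12] width=12 -> value=3051 (bin 101111101011); offset now 12 = byte 1 bit 4; 36 bits remain
Read 2: bits[12:21] width=9 -> value=227 (bin 011100011); offset now 21 = byte 2 bit 5; 27 bits remain
Read 3: bits[21:25] width=4 -> value=1 (bin 0001); offset now 25 = byte 3 bit 1; 23 bits remain
Read 4: bits[25:31] width=6 -> value=43 (bin 101011); offset now 31 = byte 3 bit 7; 17 bits remain
Read 5: bits[31:40] width=9 -> value=426 (bin 110101010); offset now 40 = byte 5 bit 0; 8 bits remain
Read 6: bits[40:41] width=1 -> value=1 (bin 1); offset now 41 = byte 5 bit 1; 7 bits remain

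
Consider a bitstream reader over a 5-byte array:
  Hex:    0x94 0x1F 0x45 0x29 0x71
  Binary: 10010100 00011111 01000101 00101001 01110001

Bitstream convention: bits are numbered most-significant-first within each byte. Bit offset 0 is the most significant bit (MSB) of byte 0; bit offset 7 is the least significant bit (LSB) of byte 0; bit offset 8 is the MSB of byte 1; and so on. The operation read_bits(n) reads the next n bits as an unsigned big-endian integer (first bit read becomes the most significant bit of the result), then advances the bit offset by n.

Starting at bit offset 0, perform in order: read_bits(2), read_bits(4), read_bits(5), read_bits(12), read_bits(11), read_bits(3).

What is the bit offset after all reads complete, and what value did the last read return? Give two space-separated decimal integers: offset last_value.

Answer: 37 6

Derivation:
Read 1: bits[0:2] width=2 -> value=2 (bin 10); offset now 2 = byte 0 bit 2; 38 bits remain
Read 2: bits[2:6] width=4 -> value=5 (bin 0101); offset now 6 = byte 0 bit 6; 34 bits remain
Read 3: bits[6:11] width=5 -> value=0 (bin 00000); offset now 11 = byte 1 bit 3; 29 bits remain
Read 4: bits[11:23] width=12 -> value=4002 (bin 111110100010); offset now 23 = byte 2 bit 7; 17 bits remain
Read 5: bits[23:34] width=11 -> value=1189 (bin 10010100101); offset now 34 = byte 4 bit 2; 6 bits remain
Read 6: bits[34:37] width=3 -> value=6 (bin 110); offset now 37 = byte 4 bit 5; 3 bits remain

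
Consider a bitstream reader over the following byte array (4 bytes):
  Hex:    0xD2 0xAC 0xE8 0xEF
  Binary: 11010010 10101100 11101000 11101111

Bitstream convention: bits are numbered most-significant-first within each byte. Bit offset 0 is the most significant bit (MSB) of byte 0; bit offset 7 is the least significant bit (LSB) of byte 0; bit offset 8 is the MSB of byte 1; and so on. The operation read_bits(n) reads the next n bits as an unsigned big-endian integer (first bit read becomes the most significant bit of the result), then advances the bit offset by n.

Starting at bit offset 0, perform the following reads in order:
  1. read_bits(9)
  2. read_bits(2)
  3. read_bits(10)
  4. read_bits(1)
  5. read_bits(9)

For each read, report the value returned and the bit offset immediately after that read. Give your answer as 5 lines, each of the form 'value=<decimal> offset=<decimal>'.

Answer: value=421 offset=9
value=1 offset=11
value=413 offset=21
value=0 offset=22
value=119 offset=31

Derivation:
Read 1: bits[0:9] width=9 -> value=421 (bin 110100101); offset now 9 = byte 1 bit 1; 23 bits remain
Read 2: bits[9:11] width=2 -> value=1 (bin 01); offset now 11 = byte 1 bit 3; 21 bits remain
Read 3: bits[11:21] width=10 -> value=413 (bin 0110011101); offset now 21 = byte 2 bit 5; 11 bits remain
Read 4: bits[21:22] width=1 -> value=0 (bin 0); offset now 22 = byte 2 bit 6; 10 bits remain
Read 5: bits[22:31] width=9 -> value=119 (bin 001110111); offset now 31 = byte 3 bit 7; 1 bits remain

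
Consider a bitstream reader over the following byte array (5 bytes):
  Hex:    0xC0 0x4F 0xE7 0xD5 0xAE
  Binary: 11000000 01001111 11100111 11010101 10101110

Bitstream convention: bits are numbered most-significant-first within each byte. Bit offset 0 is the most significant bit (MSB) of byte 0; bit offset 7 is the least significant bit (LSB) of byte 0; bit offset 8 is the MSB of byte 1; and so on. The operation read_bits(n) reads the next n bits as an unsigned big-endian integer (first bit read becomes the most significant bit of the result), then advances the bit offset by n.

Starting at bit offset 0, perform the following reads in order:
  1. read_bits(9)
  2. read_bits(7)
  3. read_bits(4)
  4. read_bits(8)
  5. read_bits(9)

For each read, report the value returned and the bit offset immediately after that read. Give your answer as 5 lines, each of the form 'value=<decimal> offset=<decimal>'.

Read 1: bits[0:9] width=9 -> value=384 (bin 110000000); offset now 9 = byte 1 bit 1; 31 bits remain
Read 2: bits[9:16] width=7 -> value=79 (bin 1001111); offset now 16 = byte 2 bit 0; 24 bits remain
Read 3: bits[16:20] width=4 -> value=14 (bin 1110); offset now 20 = byte 2 bit 4; 20 bits remain
Read 4: bits[20:28] width=8 -> value=125 (bin 01111101); offset now 28 = byte 3 bit 4; 12 bits remain
Read 5: bits[28:37] width=9 -> value=181 (bin 010110101); offset now 37 = byte 4 bit 5; 3 bits remain

Answer: value=384 offset=9
value=79 offset=16
value=14 offset=20
value=125 offset=28
value=181 offset=37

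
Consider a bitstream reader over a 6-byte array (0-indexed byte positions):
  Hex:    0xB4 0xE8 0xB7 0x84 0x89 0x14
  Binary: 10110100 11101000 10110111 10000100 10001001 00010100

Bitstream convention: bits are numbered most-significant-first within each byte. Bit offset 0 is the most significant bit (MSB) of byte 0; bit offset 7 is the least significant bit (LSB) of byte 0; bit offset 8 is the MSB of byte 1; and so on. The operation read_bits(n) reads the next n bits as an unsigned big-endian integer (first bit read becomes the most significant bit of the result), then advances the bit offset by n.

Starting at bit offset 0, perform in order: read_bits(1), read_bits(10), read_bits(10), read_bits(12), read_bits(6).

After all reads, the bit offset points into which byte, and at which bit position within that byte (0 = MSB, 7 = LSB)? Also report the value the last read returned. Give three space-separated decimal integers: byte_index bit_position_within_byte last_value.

Read 1: bits[0:1] width=1 -> value=1 (bin 1); offset now 1 = byte 0 bit 1; 47 bits remain
Read 2: bits[1:11] width=10 -> value=423 (bin 0110100111); offset now 11 = byte 1 bit 3; 37 bits remain
Read 3: bits[11:21] width=10 -> value=278 (bin 0100010110); offset now 21 = byte 2 bit 5; 27 bits remain
Read 4: bits[21:33] width=12 -> value=3849 (bin 111100001001); offset now 33 = byte 4 bit 1; 15 bits remain
Read 5: bits[33:39] width=6 -> value=4 (bin 000100); offset now 39 = byte 4 bit 7; 9 bits remain

Answer: 4 7 4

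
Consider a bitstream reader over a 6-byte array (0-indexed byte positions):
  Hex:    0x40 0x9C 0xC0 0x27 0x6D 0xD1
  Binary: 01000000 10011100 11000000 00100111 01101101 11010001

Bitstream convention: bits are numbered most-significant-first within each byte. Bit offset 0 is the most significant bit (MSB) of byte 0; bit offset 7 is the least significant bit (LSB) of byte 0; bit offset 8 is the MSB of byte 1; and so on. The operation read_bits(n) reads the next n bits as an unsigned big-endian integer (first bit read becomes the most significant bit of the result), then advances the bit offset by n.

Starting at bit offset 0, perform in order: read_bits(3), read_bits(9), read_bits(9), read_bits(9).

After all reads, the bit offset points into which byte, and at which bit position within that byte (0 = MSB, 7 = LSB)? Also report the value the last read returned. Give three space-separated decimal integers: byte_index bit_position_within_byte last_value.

Read 1: bits[0:3] width=3 -> value=2 (bin 010); offset now 3 = byte 0 bit 3; 45 bits remain
Read 2: bits[3:12] width=9 -> value=9 (bin 000001001); offset now 12 = byte 1 bit 4; 36 bits remain
Read 3: bits[12:21] width=9 -> value=408 (bin 110011000); offset now 21 = byte 2 bit 5; 27 bits remain
Read 4: bits[21:30] width=9 -> value=9 (bin 000001001); offset now 30 = byte 3 bit 6; 18 bits remain

Answer: 3 6 9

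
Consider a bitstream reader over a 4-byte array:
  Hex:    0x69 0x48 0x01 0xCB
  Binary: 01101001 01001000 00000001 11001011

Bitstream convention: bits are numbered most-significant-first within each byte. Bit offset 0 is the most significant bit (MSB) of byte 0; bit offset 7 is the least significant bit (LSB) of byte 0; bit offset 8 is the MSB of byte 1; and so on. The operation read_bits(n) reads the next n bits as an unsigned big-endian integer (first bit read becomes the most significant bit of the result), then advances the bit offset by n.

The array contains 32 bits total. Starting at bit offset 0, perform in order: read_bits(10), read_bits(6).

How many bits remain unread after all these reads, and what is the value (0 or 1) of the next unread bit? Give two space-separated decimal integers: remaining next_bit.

Answer: 16 0

Derivation:
Read 1: bits[0:10] width=10 -> value=421 (bin 0110100101); offset now 10 = byte 1 bit 2; 22 bits remain
Read 2: bits[10:16] width=6 -> value=8 (bin 001000); offset now 16 = byte 2 bit 0; 16 bits remain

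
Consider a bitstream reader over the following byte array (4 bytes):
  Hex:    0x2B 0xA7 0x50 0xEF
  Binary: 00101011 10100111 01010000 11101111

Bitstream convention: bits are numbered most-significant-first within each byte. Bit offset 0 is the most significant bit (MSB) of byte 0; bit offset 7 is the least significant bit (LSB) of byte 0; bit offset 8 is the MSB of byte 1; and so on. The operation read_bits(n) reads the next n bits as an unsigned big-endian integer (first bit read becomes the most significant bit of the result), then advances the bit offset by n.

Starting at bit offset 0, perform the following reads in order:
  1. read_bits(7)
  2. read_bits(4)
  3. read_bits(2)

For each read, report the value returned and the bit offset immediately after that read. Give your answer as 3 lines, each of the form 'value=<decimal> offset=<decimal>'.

Read 1: bits[0:7] width=7 -> value=21 (bin 0010101); offset now 7 = byte 0 bit 7; 25 bits remain
Read 2: bits[7:11] width=4 -> value=13 (bin 1101); offset now 11 = byte 1 bit 3; 21 bits remain
Read 3: bits[11:13] width=2 -> value=0 (bin 00); offset now 13 = byte 1 bit 5; 19 bits remain

Answer: value=21 offset=7
value=13 offset=11
value=0 offset=13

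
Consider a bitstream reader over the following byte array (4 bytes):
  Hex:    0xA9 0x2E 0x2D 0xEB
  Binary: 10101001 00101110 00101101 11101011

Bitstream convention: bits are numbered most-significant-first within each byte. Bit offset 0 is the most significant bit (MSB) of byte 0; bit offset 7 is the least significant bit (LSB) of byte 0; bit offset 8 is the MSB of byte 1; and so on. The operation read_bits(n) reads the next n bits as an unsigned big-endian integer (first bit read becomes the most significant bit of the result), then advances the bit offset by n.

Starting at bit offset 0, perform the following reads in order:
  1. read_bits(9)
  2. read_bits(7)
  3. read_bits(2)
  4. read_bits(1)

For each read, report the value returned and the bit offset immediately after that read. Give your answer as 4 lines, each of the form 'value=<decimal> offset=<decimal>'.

Answer: value=338 offset=9
value=46 offset=16
value=0 offset=18
value=1 offset=19

Derivation:
Read 1: bits[0:9] width=9 -> value=338 (bin 101010010); offset now 9 = byte 1 bit 1; 23 bits remain
Read 2: bits[9:16] width=7 -> value=46 (bin 0101110); offset now 16 = byte 2 bit 0; 16 bits remain
Read 3: bits[16:18] width=2 -> value=0 (bin 00); offset now 18 = byte 2 bit 2; 14 bits remain
Read 4: bits[18:19] width=1 -> value=1 (bin 1); offset now 19 = byte 2 bit 3; 13 bits remain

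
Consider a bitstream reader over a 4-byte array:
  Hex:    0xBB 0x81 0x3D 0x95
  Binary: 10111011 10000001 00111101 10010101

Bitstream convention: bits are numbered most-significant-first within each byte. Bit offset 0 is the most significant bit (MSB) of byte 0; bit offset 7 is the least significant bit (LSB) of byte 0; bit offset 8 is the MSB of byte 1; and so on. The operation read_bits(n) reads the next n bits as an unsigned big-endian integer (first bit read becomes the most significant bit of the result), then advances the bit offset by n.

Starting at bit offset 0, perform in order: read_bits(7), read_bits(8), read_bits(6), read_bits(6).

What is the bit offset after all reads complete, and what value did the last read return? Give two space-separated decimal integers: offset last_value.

Answer: 27 44

Derivation:
Read 1: bits[0:7] width=7 -> value=93 (bin 1011101); offset now 7 = byte 0 bit 7; 25 bits remain
Read 2: bits[7:15] width=8 -> value=192 (bin 11000000); offset now 15 = byte 1 bit 7; 17 bits remain
Read 3: bits[15:21] width=6 -> value=39 (bin 100111); offset now 21 = byte 2 bit 5; 11 bits remain
Read 4: bits[21:27] width=6 -> value=44 (bin 101100); offset now 27 = byte 3 bit 3; 5 bits remain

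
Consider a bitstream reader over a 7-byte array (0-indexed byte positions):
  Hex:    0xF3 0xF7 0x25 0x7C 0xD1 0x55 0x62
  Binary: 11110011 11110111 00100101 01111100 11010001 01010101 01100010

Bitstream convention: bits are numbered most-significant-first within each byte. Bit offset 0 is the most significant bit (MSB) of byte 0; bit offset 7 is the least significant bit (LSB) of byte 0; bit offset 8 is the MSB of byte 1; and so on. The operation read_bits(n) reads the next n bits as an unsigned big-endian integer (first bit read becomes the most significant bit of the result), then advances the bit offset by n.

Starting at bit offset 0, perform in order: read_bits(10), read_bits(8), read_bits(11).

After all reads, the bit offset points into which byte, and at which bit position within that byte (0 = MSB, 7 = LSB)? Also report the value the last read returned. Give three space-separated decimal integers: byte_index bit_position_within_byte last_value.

Answer: 3 5 1199

Derivation:
Read 1: bits[0:10] width=10 -> value=975 (bin 1111001111); offset now 10 = byte 1 bit 2; 46 bits remain
Read 2: bits[10:18] width=8 -> value=220 (bin 11011100); offset now 18 = byte 2 bit 2; 38 bits remain
Read 3: bits[18:29] width=11 -> value=1199 (bin 10010101111); offset now 29 = byte 3 bit 5; 27 bits remain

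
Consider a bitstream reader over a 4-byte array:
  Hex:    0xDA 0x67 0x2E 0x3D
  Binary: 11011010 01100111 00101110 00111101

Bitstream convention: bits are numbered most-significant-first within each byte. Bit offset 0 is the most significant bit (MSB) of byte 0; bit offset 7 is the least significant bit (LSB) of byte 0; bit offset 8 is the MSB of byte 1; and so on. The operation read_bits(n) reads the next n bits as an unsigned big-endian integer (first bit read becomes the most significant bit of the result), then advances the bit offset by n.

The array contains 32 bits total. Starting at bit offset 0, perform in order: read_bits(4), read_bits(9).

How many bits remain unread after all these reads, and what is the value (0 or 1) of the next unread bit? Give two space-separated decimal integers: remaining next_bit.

Answer: 19 1

Derivation:
Read 1: bits[0:4] width=4 -> value=13 (bin 1101); offset now 4 = byte 0 bit 4; 28 bits remain
Read 2: bits[4:13] width=9 -> value=332 (bin 101001100); offset now 13 = byte 1 bit 5; 19 bits remain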